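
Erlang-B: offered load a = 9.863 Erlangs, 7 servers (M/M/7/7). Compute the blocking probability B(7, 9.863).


B(c,a) = (a^c/c!) / Σ_{k=0}^{c} a^k/k!
a^7/7! = 1801.493483
Σ terms (k=0..7): 1.00000 + 9.86300 + 48.63938 + 159.91008 + 394.29829 + 777.79280 + 1278.56173 + 1801.49348 = 4471.558774
B = 1801.493483/4471.558774 = 0.402878

Final: 0.402878


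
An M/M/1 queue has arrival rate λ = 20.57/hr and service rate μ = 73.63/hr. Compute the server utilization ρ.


ρ = λ/μ = 20.57/73.63 = 0.2794

Final: 0.2794


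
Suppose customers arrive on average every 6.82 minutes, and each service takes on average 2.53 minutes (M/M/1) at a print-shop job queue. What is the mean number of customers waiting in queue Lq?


λ = 60/6.82 = 8.7977 /hr
μ = 60/2.53 = 23.7154 /hr
ρ = λ/μ = 8.7977/23.7154 = 0.3710
Lq = ρ²/(1−ρ) = 0.1376/0.6290 = 0.2188

Final: 0.2188


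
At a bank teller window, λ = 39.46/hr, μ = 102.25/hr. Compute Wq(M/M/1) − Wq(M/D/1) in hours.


ρ = 39.46/102.25 = 0.3859
Wq(M/M/1) = ρ/(μ−λ) = 0.3859/62.79 = 0.006146 hr
Wq(M/D/1) = ρ/(2(μ−λ)) = 0.003073 hr
Savings = 0.006146 − 0.003073 = 0.003073 hr

Final: 0.003073 hr


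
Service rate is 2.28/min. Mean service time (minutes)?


Mean service time = 1/μ = 1/2.28 minute = 0.43860 minute
In minutes: 0.43860 × 1 = 0.4386 min

Final: 0.4386 min


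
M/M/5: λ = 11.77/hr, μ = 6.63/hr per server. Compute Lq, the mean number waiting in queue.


a = λ/μ = 1.7753; ρ = a/5 = 0.3551
P₀ = 0.168771
Lq = P₀·a^c·ρ / (c!·(1−ρ)²) = 0.168771·17.63253·0.3551/(120·0.41596)
= 0.02117

Final: 0.02117


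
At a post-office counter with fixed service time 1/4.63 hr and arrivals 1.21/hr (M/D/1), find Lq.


ρ = 1.21/4.63 = 0.2613
M/D/1: Lq = ρ²/(2(1−ρ)) = 0.06830/(2·0.7387) = 0.04623

Final: 0.04623


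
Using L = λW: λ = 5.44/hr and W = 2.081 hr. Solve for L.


L = λW = 5.44·2.081 = 11.3206

Final: 11.3206


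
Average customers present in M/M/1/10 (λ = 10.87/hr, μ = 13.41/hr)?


ρ = 10.87/13.41 = 0.8106
L = ρ[1 − (K+1)ρ^K + Kρ^(K+1)] / [(1−ρ)(1−ρ^(K+1))]
Numerator: 0.8106·(1 − 11·0.122464 + 10·0.099268) = 0.523297
Denominator: (0.1894)·(0.900732) = 0.170608
L = 0.523297/0.170608 = 3.0672

Final: 3.0672


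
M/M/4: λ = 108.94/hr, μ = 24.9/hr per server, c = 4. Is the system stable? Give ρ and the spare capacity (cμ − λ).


Total capacity cμ = 4·24.9 = 99.60/hr
ρ = λ/(cμ) = 108.94/99.60 = 1.0938
Stable ⇔ ρ < 1: NO
Spare capacity = cμ − λ = 99.60 − 108.94 = -9.34/hr

Final: ρ = 1.0938; unstable; margin = -9.34/hr


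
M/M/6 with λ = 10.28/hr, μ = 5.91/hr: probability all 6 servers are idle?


a = λ/μ = 10.28/5.91 = 1.7394; ρ = a/c = 0.2899
Σ_{k=0}^{5} a^k/k! (terms k=0..5) = 1.00000 + 1.73942 + 1.51280 + 0.87713 + 0.38143 + 0.13269 = 5.64348
Tail: a^6/(6!(1−ρ)) = 27.69707/(720·0.7101) = 0.05417
P₀ = 1/(5.64348 + 0.05417) = 1/5.69765 = 0.175511

Final: 0.175511


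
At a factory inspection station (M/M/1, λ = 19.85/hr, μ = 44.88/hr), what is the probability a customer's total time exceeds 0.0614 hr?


W ~ Exponential(μ−λ) for M/M/1.
μ − λ = 44.88 − 19.85 = 25.0300
P(W > t) = e^{−(μ−λ)t} = e^{−1.5368} = 0.215059

Final: 0.215059


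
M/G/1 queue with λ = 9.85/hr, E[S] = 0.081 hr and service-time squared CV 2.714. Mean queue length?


ρ = λ·E[S] = 9.85·0.081 = 0.7978
Lq = ρ²(1+C_s²)/(2(1−ρ)) = 0.6366·(1+2.714)/(2·0.2022)
= 0.6366·3.7140/0.4043 = 5.84764

Final: 5.84764


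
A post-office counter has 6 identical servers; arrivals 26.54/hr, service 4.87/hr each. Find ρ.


ρ = λ/(cμ) = 26.54/(6·4.87) = 26.54/29.22 = 0.9083

Final: 0.9083


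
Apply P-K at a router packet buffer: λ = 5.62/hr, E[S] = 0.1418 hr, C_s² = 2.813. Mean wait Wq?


ρ = λ·E[S] = 5.62·0.1418 = 0.7969
E[S²] = E[S]²(1+C_s²) = 0.1418²·(1+2.813) = 0.076669
Wq = λ·E[S²]/(2(1−ρ)) = 5.62·0.076669/(2·0.2031) = 1.06084 hr

Final: 1.06084 hr


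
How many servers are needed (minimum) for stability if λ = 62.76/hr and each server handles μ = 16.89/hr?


Stability requires cμ > λ ⇔ c > λ/μ.
λ/μ = 62.76/16.89 = 3.7158
Minimum integer c = ⌊3.7158⌋ + 1 = 4
Check: 4·16.89 = 67.56 > 62.76, while 3·16.89 = 50.67 ≤ 62.76

Final: 4 servers


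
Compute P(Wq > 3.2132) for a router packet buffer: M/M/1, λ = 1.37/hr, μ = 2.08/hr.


ρ = 1.37/2.08 = 0.6587
P(Wq > t) = ρ·e^{−(μ−λ)t} = 0.6587·e^{−2.2814}
= 0.6587·0.102144 = 0.067278

Final: 0.067278


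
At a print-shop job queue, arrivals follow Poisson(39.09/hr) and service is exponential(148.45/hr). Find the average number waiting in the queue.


ρ = 39.09/148.45 = 0.2633
Lq = ρ²/(1−ρ) = 0.06934/0.7367 = 0.09412

Final: 0.09412


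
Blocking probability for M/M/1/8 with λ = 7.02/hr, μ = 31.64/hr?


ρ = λ/μ = 7.02/31.64 = 0.2219
P_K = (1−ρ)ρ^K/(1−ρ^(K+1)) = (0.7781·0.000005872)/(1 − 0.000001303)
= 0.000004569/0.999999 = 0.000004569

Final: 0.000004569


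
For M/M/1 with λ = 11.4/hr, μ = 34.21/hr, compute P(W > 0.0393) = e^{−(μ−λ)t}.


W ~ Exponential(μ−λ) for M/M/1.
μ − λ = 34.21 − 11.4 = 22.8100
P(W > t) = e^{−(μ−λ)t} = e^{−0.8964} = 0.408022

Final: 0.408022


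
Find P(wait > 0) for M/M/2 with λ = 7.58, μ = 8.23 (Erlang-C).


a = λ/μ = 0.9210; ρ = a/2 = 0.4605
P₀ = 0.369384 (from M/M/c formula)
C(c,a) = [a^c/(c!(1−ρ))]·P₀ = [0.84828/(2·0.5395)]·0.369384
= 0.78619·0.369384 = 0.290405

Final: 0.290405


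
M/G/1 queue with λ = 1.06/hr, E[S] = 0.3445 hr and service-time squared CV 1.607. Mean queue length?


ρ = λ·E[S] = 1.06·0.3445 = 0.3652
Lq = ρ²(1+C_s²)/(2(1−ρ)) = 0.1333·(1+1.607)/(2·0.6348)
= 0.1333·2.6070/1.2697 = 0.27381

Final: 0.27381


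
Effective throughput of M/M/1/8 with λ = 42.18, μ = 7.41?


ρ = 5.6923; P_K = (1−ρ)ρ^8/(1−ρ^9) = 0.824324
λ_eff = λ(1 − P_K) = 42.18·(1 − 0.824324) = 42.18·0.175676 = 7.4100 /hr

Final: 7.4100 /hr


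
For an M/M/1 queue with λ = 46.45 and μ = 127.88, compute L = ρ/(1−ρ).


ρ = λ/μ = 46.45/127.88 = 0.3632
L = ρ/(1−ρ) = 0.3632/(1 − 0.3632) = 0.3632/0.6368 = 0.5704

Final: 0.5704


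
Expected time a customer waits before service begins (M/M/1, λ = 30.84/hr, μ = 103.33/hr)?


ρ = 30.84/103.33 = 0.2985
Wq = ρ/(μ−λ) = 0.2985/(103.33 − 30.84) = 0.2985/72.49 = 0.004117 hr

Final: 0.004117 hr


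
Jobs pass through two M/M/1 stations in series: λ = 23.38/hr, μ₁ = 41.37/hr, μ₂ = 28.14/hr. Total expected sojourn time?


Each node sees arrival rate λ = 23.38/hr (tandem ⇒ throughput preserved).
W₁ = 1/(μ₁−λ) = 1/(41.37−23.38) = 0.05559 hr
W₂ = 1/(μ₂−λ) = 1/(28.14−23.38) = 0.21008 hr
W_total = W₁ + W₂ = 0.05559 + 0.21008 = 0.26567 hr

Final: 0.26567 hr


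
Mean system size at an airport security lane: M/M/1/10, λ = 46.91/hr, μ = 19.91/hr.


ρ = 46.91/19.91 = 2.3561
L = ρ[1 − (K+1)ρ^K + Kρ^(K+1)] / [(1−ρ)(1−ρ^(K+1))]
Numerator: 2.3561·(1 − 11·5271.591259 + 10·12420.409139) = 156015.420975
Denominator: (-1.3561)·(-12419.409139) = 16841.991299
L = 156015.420975/16841.991299 = 9.2635

Final: 9.2635


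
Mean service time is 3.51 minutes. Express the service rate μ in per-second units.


μ = 1/(service time) in consistent units.
1 second = 0.0166667 min, so μ = 0.0166667/3.51 = 0.004748 per second

Final: 0.004748 /sec


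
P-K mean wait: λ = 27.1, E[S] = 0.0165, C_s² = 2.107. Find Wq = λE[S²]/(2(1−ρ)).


ρ = λ·E[S] = 27.1·0.0165 = 0.4472
E[S²] = E[S]²(1+C_s²) = 0.0165²·(1+2.107) = 0.0008459
Wq = λ·E[S²]/(2(1−ρ)) = 27.1·0.0008459/(2·0.5528) = 0.02073 hr

Final: 0.02073 hr


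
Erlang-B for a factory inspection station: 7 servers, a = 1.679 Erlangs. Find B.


B(c,a) = (a^c/c!) / Σ_{k=0}^{c} a^k/k!
a^7/7! = 0.007463
Σ terms (k=0..7): 1.00000 + 1.67900 + 1.40952 + 0.78886 + 0.33112 + 0.11119 + 0.03112 + 0.007463 = 5.358277
B = 0.007463/5.358277 = 0.001393

Final: 0.001393


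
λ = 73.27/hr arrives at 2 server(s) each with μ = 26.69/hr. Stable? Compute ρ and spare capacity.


Total capacity cμ = 2·26.69 = 53.38/hr
ρ = λ/(cμ) = 73.27/53.38 = 1.3726
Stable ⇔ ρ < 1: NO
Spare capacity = cμ − λ = 53.38 − 73.27 = -19.89/hr

Final: ρ = 1.3726; unstable; margin = -19.89/hr


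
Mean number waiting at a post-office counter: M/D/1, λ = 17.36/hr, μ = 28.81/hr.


ρ = 17.36/28.81 = 0.6026
M/D/1: Lq = ρ²/(2(1−ρ)) = 0.3631/(2·0.3974) = 0.45679

Final: 0.45679


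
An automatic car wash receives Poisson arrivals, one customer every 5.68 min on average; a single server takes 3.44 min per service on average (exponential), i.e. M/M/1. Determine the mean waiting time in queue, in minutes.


λ = 60/5.68 = 10.5634 /hr
μ = 60/3.44 = 17.4419 /hr
ρ = λ/μ = 10.5634/17.4419 = 0.6056
Wq = ρ/(μ−λ) = 0.6056/(17.4419−10.5634) = 0.08805 hr
In minutes: 0.08805·60 = 5.283 min

Final: 5.283 min


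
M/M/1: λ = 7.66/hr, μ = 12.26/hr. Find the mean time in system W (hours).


W = 1/(μ−λ) = 1/(12.26 − 7.66) = 1/4.60 = 0.2174 hr

Final: 0.2174 hr


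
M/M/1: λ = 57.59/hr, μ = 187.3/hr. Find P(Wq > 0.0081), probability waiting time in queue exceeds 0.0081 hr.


ρ = 57.59/187.3 = 0.3075
P(Wq > t) = ρ·e^{−(μ−λ)t} = 0.3075·e^{−1.0507}
= 0.3075·0.349710 = 0.107527

Final: 0.107527


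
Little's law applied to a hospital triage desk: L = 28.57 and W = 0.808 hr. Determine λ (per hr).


λ = L/W = 28.57/0.808 = 35.3589 /hr

Final: 35.3589 /hr


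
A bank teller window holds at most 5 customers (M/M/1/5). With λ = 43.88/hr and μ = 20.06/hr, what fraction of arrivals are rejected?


ρ = λ/μ = 43.88/20.06 = 2.1874
P_K = (1−ρ)ρ^K/(1−ρ^(K+1)) = (-1.1874·50.081630)/(1 − 109.550444)
= -59.468814/-108.550444 = 0.547845

Final: 0.547845


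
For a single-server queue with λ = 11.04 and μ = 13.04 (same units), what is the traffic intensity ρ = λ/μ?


ρ = λ/μ = 11.04/13.04 = 0.8466

Final: 0.8466


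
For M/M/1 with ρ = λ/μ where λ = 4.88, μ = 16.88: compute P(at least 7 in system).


ρ = 4.88/16.88 = 0.2891
P(N ≥ n) = ρ^n = 0.2891^7 = 0.0001688

Final: 0.0001688


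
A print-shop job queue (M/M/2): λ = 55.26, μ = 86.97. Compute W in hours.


a = 0.6354; ρ = 0.3177; P₀ = 0.517801
Lq = P₀·a^c·ρ/(c!(1−ρ)²) = 0.07133
Wq = Lq/λ = 0.07133/55.26 = 0.001291 hr
W = Wq + 1/μ = 0.001291 + 0.01150 = 0.01279 hr

Final: 0.01279 hr


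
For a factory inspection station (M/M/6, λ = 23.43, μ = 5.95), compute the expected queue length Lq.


a = λ/μ = 3.9378; ρ = a/6 = 0.6563
P₀ = 0.017907
Lq = P₀·a^c·ρ / (c!·(1−ρ)²) = 0.017907·3728.48102·0.6563/(720·0.11813)
= 0.51520

Final: 0.51520


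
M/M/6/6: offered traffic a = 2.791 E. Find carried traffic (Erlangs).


B(6,2.791) = 0.041274 (Erlang-B)
Carried load = a(1 − B) = 2.791·(1 − 0.041274) = 2.791·0.958726 = 2.6758 E

Final: 2.6758 Erlangs


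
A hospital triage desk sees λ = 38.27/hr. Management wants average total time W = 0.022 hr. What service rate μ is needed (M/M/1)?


W = 1/(μ−λ) ⇒ μ − λ = 1/W = 1/0.022 = 45.4545
μ = λ + 1/W = 38.27 + 45.4545 = 83.7245 per hr

Final: 83.7245 /hr


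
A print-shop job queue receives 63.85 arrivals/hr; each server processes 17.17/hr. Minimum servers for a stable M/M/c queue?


Stability requires cμ > λ ⇔ c > λ/μ.
λ/μ = 63.85/17.17 = 3.7187
Minimum integer c = ⌊3.7187⌋ + 1 = 4
Check: 4·17.17 = 68.68 > 63.85, while 3·17.17 = 51.51 ≤ 63.85

Final: 4 servers


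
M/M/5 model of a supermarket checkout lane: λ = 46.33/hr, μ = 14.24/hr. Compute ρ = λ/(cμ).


ρ = λ/(cμ) = 46.33/(5·14.24) = 46.33/71.20 = 0.6507

Final: 0.6507


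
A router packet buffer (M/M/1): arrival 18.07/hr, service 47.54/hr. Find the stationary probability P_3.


ρ = 18.07/47.54 = 0.3801
P_n = (1−ρ)·ρ^n = (1 − 0.3801)·0.3801^3 = 0.6199·0.054916 = 0.034042

Final: 0.034042


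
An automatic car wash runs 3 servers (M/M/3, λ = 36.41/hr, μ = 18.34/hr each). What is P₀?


a = λ/μ = 36.41/18.34 = 1.9853; ρ = a/c = 0.6618
Σ_{k=0}^{2} a^k/k! (terms k=0..2) = 1.00000 + 1.98528 + 1.97066 = 4.95594
Tail: a^3/(3!(1−ρ)) = 7.82463/(6·0.3382) = 3.85556
P₀ = 1/(4.95594 + 3.85556) = 1/8.81150 = 0.113488

Final: 0.113488


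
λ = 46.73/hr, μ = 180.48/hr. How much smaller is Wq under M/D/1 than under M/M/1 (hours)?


ρ = 46.73/180.48 = 0.2589
Wq(M/M/1) = ρ/(μ−λ) = 0.2589/133.75 = 0.001936 hr
Wq(M/D/1) = ρ/(2(μ−λ)) = 0.0009679 hr
Savings = 0.001936 − 0.0009679 = 0.0009679 hr

Final: 0.0009679 hr


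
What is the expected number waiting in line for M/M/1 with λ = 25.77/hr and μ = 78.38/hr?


ρ = 25.77/78.38 = 0.3288
Lq = ρ²/(1−ρ) = 0.1081/0.6712 = 0.1610

Final: 0.1610


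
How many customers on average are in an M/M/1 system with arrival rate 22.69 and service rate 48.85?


ρ = λ/μ = 22.69/48.85 = 0.4645
L = ρ/(1−ρ) = 0.4645/(1 − 0.4645) = 0.4645/0.5355 = 0.8674

Final: 0.8674


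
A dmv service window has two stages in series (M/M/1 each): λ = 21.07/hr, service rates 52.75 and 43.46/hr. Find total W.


Each node sees arrival rate λ = 21.07/hr (tandem ⇒ throughput preserved).
W₁ = 1/(μ₁−λ) = 1/(52.75−21.07) = 0.03157 hr
W₂ = 1/(μ₂−λ) = 1/(43.46−21.07) = 0.04466 hr
W_total = W₁ + W₂ = 0.03157 + 0.04466 = 0.07623 hr

Final: 0.07623 hr


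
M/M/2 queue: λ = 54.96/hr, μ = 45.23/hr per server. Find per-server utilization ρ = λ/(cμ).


ρ = λ/(cμ) = 54.96/(2·45.23) = 54.96/90.46 = 0.6076

Final: 0.6076


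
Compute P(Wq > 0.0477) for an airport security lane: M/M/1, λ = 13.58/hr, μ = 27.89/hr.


ρ = 13.58/27.89 = 0.4869
P(Wq > t) = ρ·e^{−(μ−λ)t} = 0.4869·e^{−0.6826}
= 0.4869·0.505308 = 0.246041

Final: 0.246041


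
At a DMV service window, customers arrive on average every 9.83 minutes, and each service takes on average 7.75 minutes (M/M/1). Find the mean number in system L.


λ = 60/9.83 = 6.1038 /hr
μ = 60/7.75 = 7.7419 /hr
ρ = λ/μ = 6.1038/7.7419 = 0.7884
L = ρ/(1−ρ) = 0.7884/0.2116 = 3.7260

Final: 3.7260


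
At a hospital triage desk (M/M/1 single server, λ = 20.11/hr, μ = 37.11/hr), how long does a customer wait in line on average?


ρ = 20.11/37.11 = 0.5419
Wq = ρ/(μ−λ) = 0.5419/(37.11 − 20.11) = 0.5419/17.00 = 0.03188 hr

Final: 0.03188 hr


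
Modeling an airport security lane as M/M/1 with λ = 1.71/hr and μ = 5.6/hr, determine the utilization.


ρ = λ/μ = 1.71/5.6 = 0.3054

Final: 0.3054


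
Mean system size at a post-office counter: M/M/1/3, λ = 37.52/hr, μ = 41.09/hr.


ρ = 37.52/41.09 = 0.9131
L = ρ[1 − (K+1)ρ^K + Kρ^(K+1)] / [(1−ρ)(1−ρ^(K+1))]
Numerator: 0.9131·(1 − 4·0.761342 + 3·0.695195) = 0.036722
Denominator: (0.08688)·(0.304805) = 0.026482
L = 0.036722/0.026482 = 1.3867

Final: 1.3867


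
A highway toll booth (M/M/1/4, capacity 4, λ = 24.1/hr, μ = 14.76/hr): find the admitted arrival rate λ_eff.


ρ = 1.6328; P_K = (1−ρ)ρ^4/(1−ρ^5) = 0.424095
λ_eff = λ(1 − P_K) = 24.1·(1 − 0.424095) = 24.1·0.575905 = 13.8793 /hr

Final: 13.8793 /hr


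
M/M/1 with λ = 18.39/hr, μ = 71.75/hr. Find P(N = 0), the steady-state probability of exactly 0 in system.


ρ = 18.39/71.75 = 0.2563
P_n = (1−ρ)·ρ^n = (1 − 0.2563)·0.2563^0 = 0.7437·1.000000 = 0.743693

Final: 0.743693


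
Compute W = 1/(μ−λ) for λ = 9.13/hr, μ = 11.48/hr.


W = 1/(μ−λ) = 1/(11.48 − 9.13) = 1/2.35 = 0.4255 hr

Final: 0.4255 hr


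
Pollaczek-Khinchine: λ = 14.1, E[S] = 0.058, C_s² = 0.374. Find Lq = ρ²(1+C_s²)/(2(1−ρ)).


ρ = λ·E[S] = 14.1·0.058 = 0.8178
Lq = ρ²(1+C_s²)/(2(1−ρ)) = 0.6688·(1+0.374)/(2·0.1822)
= 0.6688·1.3740/0.3644 = 2.52175

Final: 2.52175


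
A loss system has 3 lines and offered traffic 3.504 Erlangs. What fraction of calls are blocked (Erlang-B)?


B(c,a) = (a^c/c!) / Σ_{k=0}^{c} a^k/k!
a^3/3! = 7.170361
Σ terms (k=0..3): 1.00000 + 3.50400 + 6.13901 + 7.17036 = 17.813369
B = 7.170361/17.813369 = 0.402527

Final: 0.402527


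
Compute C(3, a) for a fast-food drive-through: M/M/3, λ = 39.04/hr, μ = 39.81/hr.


a = λ/μ = 0.9807; ρ = a/3 = 0.3269
P₀ = 0.371055 (from M/M/c formula)
C(c,a) = [a^c/(c!(1−ρ))]·P₀ = [0.94309/(6·0.6731)]·0.371055
= 0.23351·0.371055 = 0.086647

Final: 0.086647


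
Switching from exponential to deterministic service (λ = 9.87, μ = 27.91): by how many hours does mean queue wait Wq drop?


ρ = 9.87/27.91 = 0.3536
Wq(M/M/1) = ρ/(μ−λ) = 0.3536/18.04 = 0.01960 hr
Wq(M/D/1) = ρ/(2(μ−λ)) = 0.009801 hr
Savings = 0.01960 − 0.009801 = 0.009801 hr

Final: 0.009801 hr


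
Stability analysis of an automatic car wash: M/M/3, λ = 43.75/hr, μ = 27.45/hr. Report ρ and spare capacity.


Total capacity cμ = 3·27.45 = 82.35/hr
ρ = λ/(cμ) = 43.75/82.35 = 0.5313
Stable ⇔ ρ < 1: YES
Spare capacity = cμ − λ = 82.35 − 43.75 = 38.60/hr

Final: ρ = 0.5313; stable; margin = 38.60/hr


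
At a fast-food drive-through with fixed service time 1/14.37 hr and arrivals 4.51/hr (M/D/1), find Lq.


ρ = 4.51/14.37 = 0.3138
M/D/1: Lq = ρ²/(2(1−ρ)) = 0.09850/(2·0.6862) = 0.07178

Final: 0.07178


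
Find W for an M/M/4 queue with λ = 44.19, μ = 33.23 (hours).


a = 1.3298; ρ = 0.3325; P₀ = 0.263076
Lq = P₀·a^c·ρ/(c!(1−ρ)²) = 0.02558
Wq = Lq/λ = 0.02558/44.19 = 0.0005788 hr
W = Wq + 1/μ = 0.0005788 + 0.03009 = 0.03067 hr

Final: 0.03067 hr


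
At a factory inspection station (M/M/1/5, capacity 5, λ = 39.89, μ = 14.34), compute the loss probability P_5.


ρ = λ/μ = 39.89/14.34 = 2.7817
P_K = (1−ρ)ρ^K/(1−ρ^(K+1)) = (-1.7817·166.561424)/(1 − 463.328814)
= -296.767391/-462.328814 = 0.641897

Final: 0.641897


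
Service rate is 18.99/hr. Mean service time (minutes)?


Mean service time = 1/μ = 1/18.99 hour = 0.05266 hour
In minutes: 0.05266 × 60 = 3.1596 min

Final: 3.1596 min


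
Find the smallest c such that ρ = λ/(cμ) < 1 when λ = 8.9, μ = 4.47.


Stability requires cμ > λ ⇔ c > λ/μ.
λ/μ = 8.9/4.47 = 1.9911
Minimum integer c = ⌊1.9911⌋ + 1 = 2
Check: 2·4.47 = 8.94 > 8.9, while 1·4.47 = 4.47 ≤ 8.9

Final: 2 servers


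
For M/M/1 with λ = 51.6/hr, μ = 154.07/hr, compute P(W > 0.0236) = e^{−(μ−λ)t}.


W ~ Exponential(μ−λ) for M/M/1.
μ − λ = 154.07 − 51.6 = 102.4700
P(W > t) = e^{−(μ−λ)t} = e^{−2.4183} = 0.089074

Final: 0.089074


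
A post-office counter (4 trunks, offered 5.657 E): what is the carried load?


B(4,5.657) = 0.446812 (Erlang-B)
Carried load = a(1 − B) = 5.657·(1 − 0.446812) = 5.657·0.553188 = 3.1294 E

Final: 3.1294 Erlangs


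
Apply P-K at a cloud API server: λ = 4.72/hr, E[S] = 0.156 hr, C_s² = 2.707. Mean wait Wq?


ρ = λ·E[S] = 4.72·0.156 = 0.7363
E[S²] = E[S]²(1+C_s²) = 0.156²·(1+2.707) = 0.090214
Wq = λ·E[S²]/(2(1−ρ)) = 4.72·0.090214/(2·0.2637) = 0.80743 hr

Final: 0.80743 hr


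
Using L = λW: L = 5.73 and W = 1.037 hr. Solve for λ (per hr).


λ = L/W = 5.73/1.037 = 5.5256 /hr

Final: 5.5256 /hr


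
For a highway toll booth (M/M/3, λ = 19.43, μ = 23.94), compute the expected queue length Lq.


a = λ/μ = 0.8116; ρ = a/3 = 0.2705
P₀ = 0.441868
Lq = P₀·a^c·ρ / (c!·(1−ρ)²) = 0.441868·0.53462·0.2705/(6·0.53212)
= 0.02002

Final: 0.02002


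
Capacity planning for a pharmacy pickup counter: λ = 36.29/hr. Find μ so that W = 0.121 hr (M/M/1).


W = 1/(μ−λ) ⇒ μ − λ = 1/W = 1/0.121 = 8.2645
μ = λ + 1/W = 36.29 + 8.2645 = 44.5545 per hr

Final: 44.5545 /hr


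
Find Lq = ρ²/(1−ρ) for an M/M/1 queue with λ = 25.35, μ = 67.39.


ρ = 25.35/67.39 = 0.3762
Lq = ρ²/(1−ρ) = 0.1415/0.6238 = 0.2268

Final: 0.2268


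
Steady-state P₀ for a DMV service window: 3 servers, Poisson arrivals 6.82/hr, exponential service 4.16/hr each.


a = λ/μ = 6.82/4.16 = 1.6394; ρ = a/c = 0.5465
Σ_{k=0}^{2} a^k/k! (terms k=0..2) = 1.00000 + 1.63942 + 1.34385 = 3.98328
Tail: a^3/(3!(1−ρ)) = 4.40629/(6·0.4535) = 1.61927
P₀ = 1/(3.98328 + 1.61927) = 1/5.60255 = 0.178490

Final: 0.178490


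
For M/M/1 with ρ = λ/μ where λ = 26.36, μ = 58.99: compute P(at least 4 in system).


ρ = 26.36/58.99 = 0.4469
P(N ≥ n) = ρ^n = 0.4469^4 = 0.039872

Final: 0.039872


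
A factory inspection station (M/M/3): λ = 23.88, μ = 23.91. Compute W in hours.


a = 0.9987; ρ = 0.3329; P₀ = 0.364114
Lq = P₀·a^c·ρ/(c!(1−ρ)²) = 0.04523
Wq = Lq/λ = 0.04523/23.88 = 0.001894 hr
W = Wq + 1/μ = 0.001894 + 0.04182 = 0.04372 hr

Final: 0.04372 hr


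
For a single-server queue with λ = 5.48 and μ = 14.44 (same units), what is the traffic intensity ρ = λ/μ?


ρ = λ/μ = 5.48/14.44 = 0.3795

Final: 0.3795


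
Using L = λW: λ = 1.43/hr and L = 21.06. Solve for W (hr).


W = L/λ = 21.06/1.43 = 14.7273 hr

Final: 14.7273 hr


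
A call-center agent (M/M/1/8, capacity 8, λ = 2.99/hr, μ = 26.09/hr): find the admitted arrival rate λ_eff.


ρ = 0.1146; P_K = (1−ρ)ρ^8/(1−ρ^9) = 0.00000002635
λ_eff = λ(1 − P_K) = 2.99·(1 − 0.00000002635) = 2.99·1.000000 = 2.9900 /hr

Final: 2.9900 /hr


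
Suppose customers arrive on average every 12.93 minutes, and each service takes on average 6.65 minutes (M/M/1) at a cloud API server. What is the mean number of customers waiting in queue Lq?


λ = 60/12.93 = 4.6404 /hr
μ = 60/6.65 = 9.0226 /hr
ρ = λ/μ = 4.6404/9.0226 = 0.5143
Lq = ρ²/(1−ρ) = 0.2645/0.4857 = 0.5446

Final: 0.5446


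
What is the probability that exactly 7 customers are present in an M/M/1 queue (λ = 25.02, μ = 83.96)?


ρ = 25.02/83.96 = 0.2980
P_n = (1−ρ)·ρ^n = (1 − 0.2980)·0.2980^7 = 0.7020·0.0002087 = 0.0001465

Final: 0.0001465


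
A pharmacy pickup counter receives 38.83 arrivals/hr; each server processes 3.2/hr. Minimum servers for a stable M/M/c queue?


Stability requires cμ > λ ⇔ c > λ/μ.
λ/μ = 38.83/3.2 = 12.1344
Minimum integer c = ⌊12.1344⌋ + 1 = 13
Check: 13·3.2 = 41.60 > 38.83, while 12·3.2 = 38.40 ≤ 38.83

Final: 13 servers


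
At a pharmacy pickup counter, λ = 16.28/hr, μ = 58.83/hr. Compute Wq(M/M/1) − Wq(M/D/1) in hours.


ρ = 16.28/58.83 = 0.2767
Wq(M/M/1) = ρ/(μ−λ) = 0.2767/42.55 = 0.006504 hr
Wq(M/D/1) = ρ/(2(μ−λ)) = 0.003252 hr
Savings = 0.006504 − 0.003252 = 0.003252 hr

Final: 0.003252 hr


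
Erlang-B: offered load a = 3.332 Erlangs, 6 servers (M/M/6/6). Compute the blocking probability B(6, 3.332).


B(c,a) = (a^c/c!) / Σ_{k=0}^{c} a^k/k!
a^6/6! = 1.900629
Σ terms (k=0..6): 1.00000 + 3.33200 + 5.55111 + 6.16544 + 5.13581 + 3.42250 + 1.90063 = 26.507486
B = 1.900629/26.507486 = 0.071702

Final: 0.071702


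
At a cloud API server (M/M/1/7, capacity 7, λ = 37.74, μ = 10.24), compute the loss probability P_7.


ρ = λ/μ = 37.74/10.24 = 3.6855
P_K = (1−ρ)ρ^K/(1−ρ^(K+1)) = (-2.6855·9236.630580)/(1 − 34042.034970)
= -24805.404390/-34041.034970 = 0.728691

Final: 0.728691


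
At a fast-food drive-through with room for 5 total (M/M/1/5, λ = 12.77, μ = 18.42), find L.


ρ = 12.77/18.42 = 0.6933
L = ρ[1 − (K+1)ρ^K + Kρ^(K+1)] / [(1−ρ)(1−ρ^(K+1))]
Numerator: 0.6933·(1 − 6·0.160142 + 5·0.111022) = 0.411977
Denominator: (0.3067)·(0.888978) = 0.272678
L = 0.411977/0.272678 = 1.5109

Final: 1.5109


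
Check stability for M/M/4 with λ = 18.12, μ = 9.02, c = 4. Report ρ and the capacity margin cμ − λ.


Total capacity cμ = 4·9.02 = 36.08/hr
ρ = λ/(cμ) = 18.12/36.08 = 0.5022
Stable ⇔ ρ < 1: YES
Spare capacity = cμ − λ = 36.08 − 18.12 = 17.96/hr

Final: ρ = 0.5022; stable; margin = 17.96/hr


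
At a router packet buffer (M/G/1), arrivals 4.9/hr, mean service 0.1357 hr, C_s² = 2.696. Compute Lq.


ρ = λ·E[S] = 4.9·0.1357 = 0.6649
Lq = ρ²(1+C_s²)/(2(1−ρ)) = 0.4421·(1+2.696)/(2·0.3351)
= 0.4421·3.6960/0.6701 = 2.43847

Final: 2.43847


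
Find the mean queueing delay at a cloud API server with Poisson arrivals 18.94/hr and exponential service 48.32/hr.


ρ = 18.94/48.32 = 0.3920
Wq = ρ/(μ−λ) = 0.3920/(48.32 − 18.94) = 0.3920/29.38 = 0.01334 hr

Final: 0.01334 hr


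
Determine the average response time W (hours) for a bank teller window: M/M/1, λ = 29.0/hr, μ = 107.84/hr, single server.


W = 1/(μ−λ) = 1/(107.84 − 29.0) = 1/78.84 = 0.01268 hr

Final: 0.01268 hr


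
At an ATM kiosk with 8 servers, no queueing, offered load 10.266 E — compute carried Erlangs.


B(8,10.266) = 0.350598 (Erlang-B)
Carried load = a(1 − B) = 10.266·(1 − 0.350598) = 10.266·0.649402 = 6.6668 E

Final: 6.6668 Erlangs


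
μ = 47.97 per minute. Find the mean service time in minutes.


Mean service time = 1/μ = 1/47.97 minute = 0.02085 minute
In minutes: 0.02085 × 1 = 0.02085 min

Final: 0.02085 min


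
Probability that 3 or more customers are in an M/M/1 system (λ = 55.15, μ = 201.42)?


ρ = 55.15/201.42 = 0.2738
P(N ≥ n) = ρ^n = 0.2738^3 = 0.020527

Final: 0.020527


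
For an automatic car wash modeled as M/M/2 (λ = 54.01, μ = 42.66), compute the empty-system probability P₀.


a = λ/μ = 54.01/42.66 = 1.2661; ρ = a/c = 0.6330
Σ_{k=0}^{1} a^k/k! (terms k=0..1) = 1.00000 + 1.26606 = 2.26606
Tail: a^2/(2!(1−ρ)) = 1.60290/(2·0.3670) = 2.18396
P₀ = 1/(2.26606 + 2.18396) = 1/4.45002 = 0.224718

Final: 0.224718


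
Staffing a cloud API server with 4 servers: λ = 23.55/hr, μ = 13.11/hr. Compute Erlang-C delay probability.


a = λ/μ = 1.7963; ρ = a/4 = 0.4491
P₀ = 0.162250 (from M/M/c formula)
C(c,a) = [a^c/(c!(1−ρ))]·P₀ = [10.41245/(24·0.5509)]·0.162250
= 0.78751·0.162250 = 0.127773

Final: 0.127773


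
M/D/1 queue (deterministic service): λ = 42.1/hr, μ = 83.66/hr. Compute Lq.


ρ = 42.1/83.66 = 0.5032
M/D/1: Lq = ρ²/(2(1−ρ)) = 0.2532/(2·0.4968) = 0.25488

Final: 0.25488


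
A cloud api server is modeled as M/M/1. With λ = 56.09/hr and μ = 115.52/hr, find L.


ρ = λ/μ = 56.09/115.52 = 0.4855
L = ρ/(1−ρ) = 0.4855/(1 − 0.4855) = 0.4855/0.5145 = 0.9438

Final: 0.9438


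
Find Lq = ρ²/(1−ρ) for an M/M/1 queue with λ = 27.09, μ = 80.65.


ρ = 27.09/80.65 = 0.3359
Lq = ρ²/(1−ρ) = 0.1128/0.6641 = 0.1699

Final: 0.1699


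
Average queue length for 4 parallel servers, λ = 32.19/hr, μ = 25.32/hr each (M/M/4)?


a = λ/μ = 1.2713; ρ = a/4 = 0.3178
P₀ = 0.279213
Lq = P₀·a^c·ρ / (c!·(1−ρ)²) = 0.279213·2.61234·0.3178/(24·0.46535)
= 0.02076

Final: 0.02076


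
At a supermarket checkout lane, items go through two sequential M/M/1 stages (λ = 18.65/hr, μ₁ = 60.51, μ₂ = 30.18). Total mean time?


Each node sees arrival rate λ = 18.65/hr (tandem ⇒ throughput preserved).
W₁ = 1/(μ₁−λ) = 1/(60.51−18.65) = 0.02389 hr
W₂ = 1/(μ₂−λ) = 1/(30.18−18.65) = 0.08673 hr
W_total = W₁ + W₂ = 0.02389 + 0.08673 = 0.11062 hr

Final: 0.11062 hr


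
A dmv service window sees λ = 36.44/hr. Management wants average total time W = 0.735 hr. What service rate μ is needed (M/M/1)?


W = 1/(μ−λ) ⇒ μ − λ = 1/W = 1/0.735 = 1.3605
μ = λ + 1/W = 36.44 + 1.3605 = 37.8005 per hr

Final: 37.8005 /hr


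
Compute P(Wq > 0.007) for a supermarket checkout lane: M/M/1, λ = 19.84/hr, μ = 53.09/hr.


ρ = 19.84/53.09 = 0.3737
P(Wq > t) = ρ·e^{−(μ−λ)t} = 0.3737·e^{−0.2328}
= 0.3737·0.792352 = 0.296106

Final: 0.296106


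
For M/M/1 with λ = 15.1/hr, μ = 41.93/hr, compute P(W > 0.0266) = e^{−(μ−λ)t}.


W ~ Exponential(μ−λ) for M/M/1.
μ − λ = 41.93 − 15.1 = 26.8300
P(W > t) = e^{−(μ−λ)t} = e^{−0.7137} = 0.489839

Final: 0.489839


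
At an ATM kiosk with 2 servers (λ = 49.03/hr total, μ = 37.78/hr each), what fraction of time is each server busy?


ρ = λ/(cμ) = 49.03/(2·37.78) = 49.03/75.56 = 0.6489

Final: 0.6489


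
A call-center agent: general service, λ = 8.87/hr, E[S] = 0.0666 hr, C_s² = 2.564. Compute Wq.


ρ = λ·E[S] = 8.87·0.0666 = 0.5907
E[S²] = E[S]²(1+C_s²) = 0.0666²·(1+2.564) = 0.015808
Wq = λ·E[S²]/(2(1−ρ)) = 8.87·0.015808/(2·0.4093) = 0.17131 hr

Final: 0.17131 hr


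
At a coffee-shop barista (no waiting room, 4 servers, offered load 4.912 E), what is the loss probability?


B(c,a) = (a^c/c!) / Σ_{k=0}^{c} a^k/k!
a^4/4! = 24.256168
Σ terms (k=0..4): 1.00000 + 4.91200 + 12.06387 + 19.75258 + 24.25617 = 61.984620
B = 24.256168/61.984620 = 0.391326

Final: 0.391326


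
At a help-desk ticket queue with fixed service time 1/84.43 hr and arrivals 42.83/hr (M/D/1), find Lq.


ρ = 42.83/84.43 = 0.5073
M/D/1: Lq = ρ²/(2(1−ρ)) = 0.2573/(2·0.4927) = 0.26114

Final: 0.26114


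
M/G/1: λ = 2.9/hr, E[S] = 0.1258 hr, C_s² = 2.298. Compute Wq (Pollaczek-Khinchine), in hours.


ρ = λ·E[S] = 2.9·0.1258 = 0.3648
E[S²] = E[S]²(1+C_s²) = 0.1258²·(1+2.298) = 0.052193
Wq = λ·E[S²]/(2(1−ρ)) = 2.9·0.052193/(2·0.6352) = 0.11915 hr

Final: 0.11915 hr


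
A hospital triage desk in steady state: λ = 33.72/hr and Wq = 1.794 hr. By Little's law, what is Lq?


Lq = λWq = 33.72·1.794 = 60.4937

Final: 60.4937


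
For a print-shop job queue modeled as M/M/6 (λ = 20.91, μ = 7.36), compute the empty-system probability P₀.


a = λ/μ = 20.91/7.36 = 2.8410; ρ = a/c = 0.4735
Σ_{k=0}^{5} a^k/k! (terms k=0..5) = 1.00000 + 2.84103 + 4.03573 + 3.82188 + 2.71452 + 1.54241 = 15.95558
Tail: a^6/(6!(1−ρ)) = 525.84447/(720·0.5265) = 1.38717
P₀ = 1/(15.95558 + 1.38717) = 1/17.34276 = 0.057661

Final: 0.057661


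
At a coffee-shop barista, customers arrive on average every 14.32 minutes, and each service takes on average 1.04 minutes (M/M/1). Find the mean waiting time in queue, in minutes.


λ = 60/14.32 = 4.1899 /hr
μ = 60/1.04 = 57.6923 /hr
ρ = λ/μ = 4.1899/57.6923 = 0.07263
Wq = ρ/(μ−λ) = 0.07263/(57.6923−4.1899) = 0.001357 hr
In minutes: 0.001357·60 = 0.08145 min

Final: 0.08145 min


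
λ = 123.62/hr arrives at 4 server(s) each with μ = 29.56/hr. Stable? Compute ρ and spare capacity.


Total capacity cμ = 4·29.56 = 118.24/hr
ρ = λ/(cμ) = 123.62/118.24 = 1.0455
Stable ⇔ ρ < 1: NO
Spare capacity = cμ − λ = 118.24 − 123.62 = -5.38/hr

Final: ρ = 1.0455; unstable; margin = -5.38/hr


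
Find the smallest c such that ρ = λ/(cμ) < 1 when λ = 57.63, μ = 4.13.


Stability requires cμ > λ ⇔ c > λ/μ.
λ/μ = 57.63/4.13 = 13.9540
Minimum integer c = ⌊13.9540⌋ + 1 = 14
Check: 14·4.13 = 57.82 > 57.63, while 13·4.13 = 53.69 ≤ 57.63

Final: 14 servers


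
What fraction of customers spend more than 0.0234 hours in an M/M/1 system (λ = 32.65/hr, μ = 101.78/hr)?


W ~ Exponential(μ−λ) for M/M/1.
μ − λ = 101.78 − 32.65 = 69.1300
P(W > t) = e^{−(μ−λ)t} = e^{−1.6176} = 0.198366

Final: 0.198366


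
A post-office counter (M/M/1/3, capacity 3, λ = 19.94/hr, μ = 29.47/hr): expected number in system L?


ρ = 19.94/29.47 = 0.6766
L = ρ[1 − (K+1)ρ^K + Kρ^(K+1)] / [(1−ρ)(1−ρ^(K+1))]
Numerator: 0.6766·(1 − 4·0.309767 + 3·0.209595) = 0.263690
Denominator: (0.3234)·(0.790405) = 0.255601
L = 0.263690/0.255601 = 1.0316

Final: 1.0316


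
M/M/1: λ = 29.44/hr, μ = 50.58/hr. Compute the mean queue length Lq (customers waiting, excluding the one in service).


ρ = 29.44/50.58 = 0.5820
Lq = ρ²/(1−ρ) = 0.3388/0.4180 = 0.8106

Final: 0.8106


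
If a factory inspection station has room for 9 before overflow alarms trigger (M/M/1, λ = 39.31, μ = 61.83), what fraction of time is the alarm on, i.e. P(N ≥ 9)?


ρ = 39.31/61.83 = 0.6358
P(N ≥ n) = ρ^n = 0.6358^9 = 0.016972

Final: 0.016972


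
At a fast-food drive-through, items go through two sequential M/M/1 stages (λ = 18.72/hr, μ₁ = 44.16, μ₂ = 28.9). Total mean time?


Each node sees arrival rate λ = 18.72/hr (tandem ⇒ throughput preserved).
W₁ = 1/(μ₁−λ) = 1/(44.16−18.72) = 0.03931 hr
W₂ = 1/(μ₂−λ) = 1/(28.9−18.72) = 0.09823 hr
W_total = W₁ + W₂ = 0.03931 + 0.09823 = 0.13754 hr

Final: 0.13754 hr


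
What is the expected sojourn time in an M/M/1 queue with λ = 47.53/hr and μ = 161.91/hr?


W = 1/(μ−λ) = 1/(161.91 − 47.53) = 1/114.38 = 0.008743 hr

Final: 0.008743 hr


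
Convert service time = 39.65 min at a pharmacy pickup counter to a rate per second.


μ = 1/(service time) in consistent units.
1 second = 0.0166667 min, so μ = 0.0166667/39.65 = 0.0004203 per second

Final: 0.0004203 /sec


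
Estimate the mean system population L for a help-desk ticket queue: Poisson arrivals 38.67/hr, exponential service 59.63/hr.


ρ = λ/μ = 38.67/59.63 = 0.6485
L = ρ/(1−ρ) = 0.6485/(1 − 0.6485) = 0.6485/0.3515 = 1.8449

Final: 1.8449


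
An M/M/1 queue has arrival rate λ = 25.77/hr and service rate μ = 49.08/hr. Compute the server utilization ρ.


ρ = λ/μ = 25.77/49.08 = 0.5251

Final: 0.5251


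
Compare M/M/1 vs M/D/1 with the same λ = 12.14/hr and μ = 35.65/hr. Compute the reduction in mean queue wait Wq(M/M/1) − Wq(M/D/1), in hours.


ρ = 12.14/35.65 = 0.3405
Wq(M/M/1) = ρ/(μ−λ) = 0.3405/23.51 = 0.01448 hr
Wq(M/D/1) = ρ/(2(μ−λ)) = 0.007242 hr
Savings = 0.01448 − 0.007242 = 0.007242 hr

Final: 0.007242 hr


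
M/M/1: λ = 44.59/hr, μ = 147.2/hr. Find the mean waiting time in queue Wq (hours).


ρ = 44.59/147.2 = 0.3029
Wq = ρ/(μ−λ) = 0.3029/(147.2 − 44.59) = 0.3029/102.61 = 0.002952 hr

Final: 0.002952 hr


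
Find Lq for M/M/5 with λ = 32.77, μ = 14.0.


a = λ/μ = 2.3407; ρ = a/5 = 0.4681
P₀ = 0.094613
Lq = P₀·a^c·ρ / (c!·(1−ρ)²) = 0.094613·70.26548·0.4681/(120·0.28287)
= 0.09169

Final: 0.09169


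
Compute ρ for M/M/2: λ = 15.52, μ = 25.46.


ρ = λ/(cμ) = 15.52/(2·25.46) = 15.52/50.92 = 0.3048

Final: 0.3048


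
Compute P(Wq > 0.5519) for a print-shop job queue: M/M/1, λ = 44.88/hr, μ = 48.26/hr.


ρ = 44.88/48.26 = 0.9300
P(Wq > t) = ρ·e^{−(μ−λ)t} = 0.9300·e^{−1.8654}
= 0.9300·0.154831 = 0.143987

Final: 0.143987


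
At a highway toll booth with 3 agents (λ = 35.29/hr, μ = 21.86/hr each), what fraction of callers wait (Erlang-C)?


a = λ/μ = 1.6144; ρ = a/3 = 0.5381
P₀ = 0.183971 (from M/M/c formula)
C(c,a) = [a^c/(c!(1−ρ))]·P₀ = [4.20731/(6·0.4619)]·0.183971
= 1.51819·0.183971 = 0.279303

Final: 0.279303


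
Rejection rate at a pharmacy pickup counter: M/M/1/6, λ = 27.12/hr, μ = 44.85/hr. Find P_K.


ρ = λ/μ = 27.12/44.85 = 0.6047
P_K = (1−ρ)ρ^K/(1−ρ^(K+1)) = (0.3953·0.048884)/(1 − 0.029559)
= 0.019325/0.970441 = 0.019913

Final: 0.019913


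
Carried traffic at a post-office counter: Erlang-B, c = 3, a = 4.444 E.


B(3,4.444) = 0.488462 (Erlang-B)
Carried load = a(1 − B) = 4.444·(1 − 0.488462) = 4.444·0.511538 = 2.2733 E

Final: 2.2733 Erlangs


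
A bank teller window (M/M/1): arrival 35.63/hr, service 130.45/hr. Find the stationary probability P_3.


ρ = 35.63/130.45 = 0.2731
P_n = (1−ρ)·ρ^n = (1 − 0.2731)·0.2731^3 = 0.7269·0.020376 = 0.014811

Final: 0.014811


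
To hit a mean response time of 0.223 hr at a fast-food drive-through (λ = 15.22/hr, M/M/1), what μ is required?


W = 1/(μ−λ) ⇒ μ − λ = 1/W = 1/0.223 = 4.4843
μ = λ + 1/W = 15.22 + 4.4843 = 19.7043 per hr

Final: 19.7043 /hr


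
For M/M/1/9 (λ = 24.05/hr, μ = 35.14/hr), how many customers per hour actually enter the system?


ρ = 0.6844; P_K = (1−ρ)ρ^9/(1−ρ^10) = 0.010638
λ_eff = λ(1 − P_K) = 24.05·(1 − 0.010638) = 24.05·0.989362 = 23.7942 /hr

Final: 23.7942 /hr


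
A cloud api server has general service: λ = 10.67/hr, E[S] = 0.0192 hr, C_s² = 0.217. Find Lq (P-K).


ρ = λ·E[S] = 10.67·0.0192 = 0.2049
Lq = ρ²(1+C_s²)/(2(1−ρ)) = 0.04197·(1+0.217)/(2·0.7951)
= 0.04197·1.2170/1.5903 = 0.03212

Final: 0.03212


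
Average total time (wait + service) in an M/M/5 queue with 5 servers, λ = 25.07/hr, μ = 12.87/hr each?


a = 1.9479; ρ = 0.3896; P₀ = 0.141645
Lq = P₀·a^c·ρ/(c!(1−ρ)²) = 0.03461
Wq = Lq/λ = 0.03461/25.07 = 0.001381 hr
W = Wq + 1/μ = 0.001381 + 0.07770 = 0.07908 hr

Final: 0.07908 hr


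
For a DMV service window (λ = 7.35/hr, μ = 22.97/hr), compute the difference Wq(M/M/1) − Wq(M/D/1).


ρ = 7.35/22.97 = 0.3200
Wq(M/M/1) = ρ/(μ−λ) = 0.3200/15.62 = 0.02049 hr
Wq(M/D/1) = ρ/(2(μ−λ)) = 0.01024 hr
Savings = 0.02049 − 0.01024 = 0.01024 hr

Final: 0.01024 hr


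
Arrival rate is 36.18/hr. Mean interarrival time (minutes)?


Mean interarrival time = 1/λ = 1/36.18 hour = 0.02764 hour
In minutes: 0.02764 × 60 = 1.6584 min

Final: 1.6584 min


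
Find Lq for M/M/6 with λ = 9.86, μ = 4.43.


a = λ/μ = 2.2257; ρ = a/6 = 0.3710
P₀ = 0.107683
Lq = P₀·a^c·ρ / (c!·(1−ρ)²) = 0.107683·121.57356·0.3710/(720·0.39570)
= 0.01705

Final: 0.01705


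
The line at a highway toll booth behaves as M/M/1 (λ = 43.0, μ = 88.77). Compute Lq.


ρ = 43.0/88.77 = 0.4844
Lq = ρ²/(1−ρ) = 0.2346/0.5156 = 0.4551

Final: 0.4551


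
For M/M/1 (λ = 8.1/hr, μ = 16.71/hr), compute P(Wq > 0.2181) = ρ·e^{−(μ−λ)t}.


ρ = 8.1/16.71 = 0.4847
P(Wq > t) = ρ·e^{−(μ−λ)t} = 0.4847·e^{−1.8778}
= 0.4847·0.152920 = 0.074126

Final: 0.074126


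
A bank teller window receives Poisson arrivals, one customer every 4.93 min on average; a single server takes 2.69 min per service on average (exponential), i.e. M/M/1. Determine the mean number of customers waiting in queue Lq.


λ = 60/4.93 = 12.1704 /hr
μ = 60/2.69 = 22.3048 /hr
ρ = λ/μ = 12.1704/22.3048 = 0.5456
Lq = ρ²/(1−ρ) = 0.2977/0.4544 = 0.6553

Final: 0.6553


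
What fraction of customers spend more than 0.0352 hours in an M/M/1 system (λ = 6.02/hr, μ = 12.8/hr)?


W ~ Exponential(μ−λ) for M/M/1.
μ − λ = 12.8 − 6.02 = 6.7800
P(W > t) = e^{−(μ−λ)t} = e^{−0.2387} = 0.787686

Final: 0.787686


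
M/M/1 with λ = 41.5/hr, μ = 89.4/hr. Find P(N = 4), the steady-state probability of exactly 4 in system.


ρ = 41.5/89.4 = 0.4642
P_n = (1−ρ)·ρ^n = (1 − 0.4642)·0.4642^4 = 0.5358·0.046435 = 0.024879

Final: 0.024879


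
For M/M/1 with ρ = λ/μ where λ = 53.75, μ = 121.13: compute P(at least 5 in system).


ρ = 53.75/121.13 = 0.4437
P(N ≥ n) = ρ^n = 0.4437^5 = 0.017204

Final: 0.017204


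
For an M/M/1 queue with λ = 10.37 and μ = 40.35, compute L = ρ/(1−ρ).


ρ = λ/μ = 10.37/40.35 = 0.2570
L = ρ/(1−ρ) = 0.2570/(1 − 0.2570) = 0.2570/0.7430 = 0.3459

Final: 0.3459


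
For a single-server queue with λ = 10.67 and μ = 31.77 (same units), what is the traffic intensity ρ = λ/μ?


ρ = λ/μ = 10.67/31.77 = 0.3359

Final: 0.3359


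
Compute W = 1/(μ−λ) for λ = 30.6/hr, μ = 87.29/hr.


W = 1/(μ−λ) = 1/(87.29 − 30.6) = 1/56.69 = 0.01764 hr

Final: 0.01764 hr


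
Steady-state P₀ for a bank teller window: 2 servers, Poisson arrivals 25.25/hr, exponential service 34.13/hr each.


a = λ/μ = 25.25/34.13 = 0.7398; ρ = a/c = 0.3699
Σ_{k=0}^{1} a^k/k! (terms k=0..1) = 1.00000 + 0.73982 = 1.73982
Tail: a^2/(2!(1−ρ)) = 0.54733/(2·0.6301) = 0.43433
P₀ = 1/(1.73982 + 0.43433) = 1/2.17415 = 0.459951

Final: 0.459951


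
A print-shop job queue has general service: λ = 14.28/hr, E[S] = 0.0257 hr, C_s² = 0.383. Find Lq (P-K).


ρ = λ·E[S] = 14.28·0.0257 = 0.3670
Lq = ρ²(1+C_s²)/(2(1−ρ)) = 0.1347·(1+0.383)/(2·0.6330)
= 0.1347·1.3830/1.2660 = 0.14713

Final: 0.14713
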